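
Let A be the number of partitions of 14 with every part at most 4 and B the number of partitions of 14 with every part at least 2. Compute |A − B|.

13

Partitions of 14 with every part at most 4: 47.
Partitions of 14 with every part at least 2: 34.
|47 − 34| = 13.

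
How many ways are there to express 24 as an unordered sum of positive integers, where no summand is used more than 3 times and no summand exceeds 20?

Direct enumeration gives 715 partitions.

715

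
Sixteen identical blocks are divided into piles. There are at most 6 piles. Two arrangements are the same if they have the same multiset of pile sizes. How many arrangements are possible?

Systematic enumeration (by largest part, then next-largest, …) yields 136.

136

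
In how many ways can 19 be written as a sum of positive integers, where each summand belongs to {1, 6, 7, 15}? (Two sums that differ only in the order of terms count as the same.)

9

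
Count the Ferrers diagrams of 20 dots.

627

There are 627 such partitions.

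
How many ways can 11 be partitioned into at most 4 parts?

There are too many to list fully; the first 12 (by largest part) are:
11
10 + 1
9 + 2
9 + 1 + 1
8 + 3
8 + 2 + 1
8 + 1 + 1 + 1
7 + 4
7 + 3 + 1
7 + 2 + 2
7 + 2 + 1 + 1
6 + 5
…and 15 more, for 27 total.

27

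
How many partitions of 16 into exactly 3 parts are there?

21

The partitions of 16 that satisfy the conditions:
14 + 1 + 1
13 + 2 + 1
12 + 3 + 1
12 + 2 + 2
11 + 4 + 1
11 + 3 + 2
10 + 5 + 1
10 + 4 + 2
10 + 3 + 3
9 + 6 + 1
9 + 5 + 2
9 + 4 + 3
8 + 7 + 1
8 + 6 + 2
8 + 5 + 3
8 + 4 + 4
7 + 7 + 2
7 + 6 + 3
7 + 5 + 4
6 + 6 + 4
6 + 5 + 5
Counting gives 21.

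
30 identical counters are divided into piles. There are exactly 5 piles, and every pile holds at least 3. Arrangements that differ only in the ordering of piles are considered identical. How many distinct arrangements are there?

84

Direct enumeration gives 84 partitions.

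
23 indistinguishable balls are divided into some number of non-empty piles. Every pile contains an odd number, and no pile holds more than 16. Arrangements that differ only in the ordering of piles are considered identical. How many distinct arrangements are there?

Counting exhaustively, 96 partitions satisfy the conditions.

96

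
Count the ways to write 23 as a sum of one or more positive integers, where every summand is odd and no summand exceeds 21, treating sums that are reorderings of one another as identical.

Enumerating by decreasing first part gives 103 partitions in all.

103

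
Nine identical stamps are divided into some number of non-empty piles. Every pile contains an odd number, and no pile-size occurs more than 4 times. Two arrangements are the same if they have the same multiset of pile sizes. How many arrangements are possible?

The partitions of 9 that satisfy the conditions:
9
7+1+1
5+3+1
5+1+1+1+1
3+3+3
3+3+1+1+1

6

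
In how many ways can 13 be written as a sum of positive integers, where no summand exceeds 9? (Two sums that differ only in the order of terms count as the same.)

Enumerating by decreasing first part gives 94 partitions in all.

94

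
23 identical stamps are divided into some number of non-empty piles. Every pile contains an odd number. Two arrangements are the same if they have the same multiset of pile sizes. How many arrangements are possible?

104

There are 104 such partitions.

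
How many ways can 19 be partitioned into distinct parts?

A partial list (first 12 by largest part):
19
1,18
2,17
3,16
1,2,16
4,15
1,3,15
5,14
1,4,14
2,3,14
6,13
1,5,13
…and 42 more, for 54 total.

54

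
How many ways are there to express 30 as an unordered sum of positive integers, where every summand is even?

176

Systematic enumeration (by largest part, then next-largest, …) yields 176.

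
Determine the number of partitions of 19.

Direct enumeration gives 490 partitions.

490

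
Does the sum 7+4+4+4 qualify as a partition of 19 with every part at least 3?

The parts sum to 19, and the condition 'every summand is at least 3' holds.

Yes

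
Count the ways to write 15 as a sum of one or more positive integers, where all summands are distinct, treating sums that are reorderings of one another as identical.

27

There are too many to list fully; the first 12 (by largest part) are:
15
14 + 1
13 + 2
12 + 3
12 + 2 + 1
11 + 4
11 + 3 + 1
10 + 5
10 + 4 + 1
10 + 3 + 2
9 + 6
9 + 5 + 1
…and 15 more, for 27 total.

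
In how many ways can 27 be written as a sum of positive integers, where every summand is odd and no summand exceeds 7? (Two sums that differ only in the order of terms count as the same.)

A partial list (first 12 by largest part):
7,7,7,5,1
7,7,7,3,3
7,7,7,3,1,1,1
7,7,7,1,1,1,1,1,1
7,7,5,5,3
7,7,5,5,1,1,1
7,7,5,3,3,1,1
7,7,5,3,1,1,1,1,1
7,7,5,1,1,1,1,1,1,1,1
7,7,3,3,3,3,1
7,7,3,3,3,1,1,1,1
7,7,3,3,1,1,1,1,1,1,1
…and 55 more, for 67 total.

67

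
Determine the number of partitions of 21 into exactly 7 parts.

105

Direct enumeration gives 105 partitions.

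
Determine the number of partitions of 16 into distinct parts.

32

A partial list (first 12 by largest part):
16
15+1
14+2
13+3
13+2+1
12+4
12+3+1
11+5
11+4+1
11+3+2
10+6
10+5+1
…and 20 more, for 32 total.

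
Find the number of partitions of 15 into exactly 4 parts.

27

A partial list (first 12 by largest part):
1 + 1 + 1 + 12
1 + 1 + 2 + 11
1 + 1 + 3 + 10
1 + 2 + 2 + 10
1 + 1 + 4 + 9
1 + 2 + 3 + 9
2 + 2 + 2 + 9
1 + 1 + 5 + 8
1 + 2 + 4 + 8
1 + 3 + 3 + 8
2 + 2 + 3 + 8
1 + 1 + 6 + 7
…and 15 more, for 27 total.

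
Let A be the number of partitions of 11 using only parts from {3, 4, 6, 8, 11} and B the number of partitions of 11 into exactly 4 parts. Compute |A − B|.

8

Partitions of 11 using only parts from {3, 4, 6, 8, 11}: 3.
Partitions of 11 into exactly 4 parts: 11.
|3 − 11| = 8.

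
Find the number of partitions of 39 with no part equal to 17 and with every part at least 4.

Systematic enumeration (by largest part, then next-largest, …) yields 549.

549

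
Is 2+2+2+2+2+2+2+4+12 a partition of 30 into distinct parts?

The parts sum to 30, and the condition 'all summands are distinct' is violated.

No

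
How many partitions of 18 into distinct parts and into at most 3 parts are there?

A partial list (first 12 by largest part):
18
1,17
2,16
3,15
1,2,15
4,14
1,3,14
5,13
1,4,13
2,3,13
6,12
1,5,12
…and 16 more, for 28 total.

28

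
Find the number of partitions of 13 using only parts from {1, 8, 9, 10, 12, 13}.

Listing the qualifying partitions of 13:
13
12,1
10,1,1,1
9,1,1,1,1
8,1,1,1,1,1
1,1,1,1,1,1,1,1,1,1,1,1,1
Counting gives 6.

6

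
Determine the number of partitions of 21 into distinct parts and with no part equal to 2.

44

There are too many to list fully; the first 12 (by largest part) are:
21
1, 20
3, 18
4, 17
1, 3, 17
5, 16
1, 4, 16
6, 15
1, 5, 15
7, 14
1, 6, 14
3, 4, 14
…and 32 more, for 44 total.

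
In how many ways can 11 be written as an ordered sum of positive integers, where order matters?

Each of the 10 gaps between 11 units is either a break or not: 2^10 = 1024.

1024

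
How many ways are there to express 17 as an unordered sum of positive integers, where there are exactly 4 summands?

39

There are too many to list fully; the first 12 (by largest part) are:
14,1,1,1
13,2,1,1
12,3,1,1
12,2,2,1
11,4,1,1
11,3,2,1
11,2,2,2
10,5,1,1
10,4,2,1
10,3,3,1
10,3,2,2
9,6,1,1
…and 27 more, for 39 total.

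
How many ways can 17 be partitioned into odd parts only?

38

There are too many to list fully; the first 12 (by largest part) are:
17
15 + 1 + 1
13 + 3 + 1
13 + 1 + 1 + 1 + 1
11 + 5 + 1
11 + 3 + 3
11 + 3 + 1 + 1 + 1
11 + 1 + 1 + 1 + 1 + 1 + 1
9 + 7 + 1
9 + 5 + 3
9 + 5 + 1 + 1 + 1
9 + 3 + 3 + 1 + 1
…and 26 more, for 38 total.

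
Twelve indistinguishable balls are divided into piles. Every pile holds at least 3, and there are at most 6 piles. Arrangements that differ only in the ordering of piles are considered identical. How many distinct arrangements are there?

9

They are:
12
3,9
4,8
5,7
6,6
3,3,6
3,4,5
4,4,4
3,3,3,3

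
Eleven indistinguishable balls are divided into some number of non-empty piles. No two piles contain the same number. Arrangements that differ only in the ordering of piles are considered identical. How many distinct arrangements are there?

They are:
11
10, 1
9, 2
8, 3
8, 2, 1
7, 4
7, 3, 1
6, 5
6, 4, 1
6, 3, 2
5, 4, 2
5, 3, 2, 1
Counting gives 12.

12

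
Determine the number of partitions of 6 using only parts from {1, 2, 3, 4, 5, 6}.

Enumerating:
6
5, 1
4, 2
4, 1, 1
3, 3
3, 2, 1
3, 1, 1, 1
2, 2, 2
2, 2, 1, 1
2, 1, 1, 1, 1
1, 1, 1, 1, 1, 1
Counting gives 11.

11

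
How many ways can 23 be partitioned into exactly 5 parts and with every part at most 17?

139

There are 139 such partitions.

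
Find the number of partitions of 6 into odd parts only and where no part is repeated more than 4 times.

3

Listing the qualifying partitions of 6:
5 + 1
3 + 3
3 + 1 + 1 + 1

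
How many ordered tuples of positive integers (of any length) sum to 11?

1024

The number of compositions of n is 2^(n−1); here 2^10 = 1024.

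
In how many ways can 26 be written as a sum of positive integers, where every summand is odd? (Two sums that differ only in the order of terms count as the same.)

Counting exhaustively, 165 partitions satisfy the conditions.

165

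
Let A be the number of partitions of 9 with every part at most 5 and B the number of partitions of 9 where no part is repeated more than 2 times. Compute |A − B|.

7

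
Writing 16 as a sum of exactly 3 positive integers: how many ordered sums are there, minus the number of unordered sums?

84

Ordered (compositions into 3 parts): C(15,2) = 105.
Unordered (partitions into 3 parts): 21.
Difference: 105 − 21 = 84.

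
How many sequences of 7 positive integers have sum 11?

210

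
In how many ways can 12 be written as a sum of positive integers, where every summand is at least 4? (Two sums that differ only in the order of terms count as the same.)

5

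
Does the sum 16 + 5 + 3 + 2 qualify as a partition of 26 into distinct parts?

Yes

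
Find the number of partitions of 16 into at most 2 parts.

Listing the qualifying partitions of 16:
16
1 + 15
2 + 14
3 + 13
4 + 12
5 + 11
6 + 10
7 + 9
8 + 8
That's 9 in total.

9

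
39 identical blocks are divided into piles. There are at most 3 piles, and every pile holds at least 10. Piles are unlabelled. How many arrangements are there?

23

Listing the qualifying partitions of 39:
39
29 + 10
28 + 11
27 + 12
26 + 13
25 + 14
24 + 15
23 + 16
22 + 17
21 + 18
20 + 19
19 + 10 + 10
18 + 11 + 10
17 + 12 + 10
17 + 11 + 11
16 + 13 + 10
16 + 12 + 11
15 + 14 + 10
15 + 13 + 11
15 + 12 + 12
14 + 14 + 11
14 + 13 + 12
13 + 13 + 13
Counting gives 23.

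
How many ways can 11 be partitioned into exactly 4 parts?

11

Listing the qualifying partitions of 11:
8, 1, 1, 1
7, 2, 1, 1
6, 3, 1, 1
6, 2, 2, 1
5, 4, 1, 1
5, 3, 2, 1
5, 2, 2, 2
4, 4, 2, 1
4, 3, 3, 1
4, 3, 2, 2
3, 3, 3, 2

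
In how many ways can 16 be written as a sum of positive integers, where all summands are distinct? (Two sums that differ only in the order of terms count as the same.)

There are too many to list fully; the first 12 (by largest part) are:
16
15,1
14,2
13,3
13,2,1
12,4
12,3,1
11,5
11,4,1
11,3,2
10,6
10,5,1
…and 20 more, for 32 total.

32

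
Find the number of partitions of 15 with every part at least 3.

They are:
15
12 + 3
11 + 4
10 + 5
9 + 6
9 + 3 + 3
8 + 7
8 + 4 + 3
7 + 5 + 3
7 + 4 + 4
6 + 6 + 3
6 + 5 + 4
6 + 3 + 3 + 3
5 + 5 + 5
5 + 4 + 3 + 3
4 + 4 + 4 + 3
3 + 3 + 3 + 3 + 3

17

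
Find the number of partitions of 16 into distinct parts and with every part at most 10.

They are:
10,6
10,5,1
10,4,2
10,3,2,1
9,7
9,6,1
9,5,2
9,4,3
9,4,2,1
8,7,1
8,6,2
8,5,3
8,5,2,1
8,4,3,1
7,6,3
7,6,2,1
7,5,4
7,5,3,1
7,4,3,2
6,5,4,1
6,5,3,2
6,4,3,2,1
That's 22 in total.

22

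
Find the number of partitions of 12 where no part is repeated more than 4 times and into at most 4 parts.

A partial list (first 12 by largest part):
12
11 + 1
10 + 2
10 + 1 + 1
9 + 3
9 + 2 + 1
9 + 1 + 1 + 1
8 + 4
8 + 3 + 1
8 + 2 + 2
8 + 2 + 1 + 1
7 + 5
…and 22 more, for 34 total.

34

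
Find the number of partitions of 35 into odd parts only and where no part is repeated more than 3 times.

Direct enumeration gives 179 partitions.

179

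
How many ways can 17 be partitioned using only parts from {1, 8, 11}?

The partitions of 17 that satisfy the conditions:
11 + 1 + 1 + 1 + 1 + 1 + 1
8 + 8 + 1
8 + 1 + 1 + 1 + 1 + 1 + 1 + 1 + 1 + 1
1 + 1 + 1 + 1 + 1 + 1 + 1 + 1 + 1 + 1 + 1 + 1 + 1 + 1 + 1 + 1 + 1

4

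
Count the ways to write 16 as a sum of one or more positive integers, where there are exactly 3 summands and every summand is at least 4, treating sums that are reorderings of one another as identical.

4

The partitions of 16 that satisfy the conditions:
8,4,4
7,5,4
6,6,4
6,5,5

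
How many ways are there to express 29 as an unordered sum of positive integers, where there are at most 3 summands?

85

Systematic enumeration (by largest part, then next-largest, …) yields 85.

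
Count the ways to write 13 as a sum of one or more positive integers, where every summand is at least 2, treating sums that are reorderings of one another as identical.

24

They are:
13
11 + 2
10 + 3
9 + 4
9 + 2 + 2
8 + 5
8 + 3 + 2
7 + 6
7 + 4 + 2
7 + 3 + 3
7 + 2 + 2 + 2
6 + 5 + 2
6 + 4 + 3
6 + 3 + 2 + 2
5 + 5 + 3
5 + 4 + 4
5 + 4 + 2 + 2
5 + 3 + 3 + 2
5 + 2 + 2 + 2 + 2
4 + 4 + 3 + 2
4 + 3 + 3 + 3
4 + 3 + 2 + 2 + 2
3 + 3 + 3 + 2 + 2
3 + 2 + 2 + 2 + 2 + 2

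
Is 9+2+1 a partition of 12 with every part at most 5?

No

The parts sum to 12, and the condition 'no summand exceeds 5' is violated.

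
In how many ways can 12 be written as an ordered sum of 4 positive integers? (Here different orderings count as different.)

165

Place 3 bars in the 11 internal gaps of a row of 12 dots: C(11,3) = 165.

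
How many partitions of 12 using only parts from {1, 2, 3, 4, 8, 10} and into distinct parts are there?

They are:
10 + 2
8 + 4
8 + 3 + 1
Counting gives 3.

3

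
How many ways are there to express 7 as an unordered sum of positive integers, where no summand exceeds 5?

13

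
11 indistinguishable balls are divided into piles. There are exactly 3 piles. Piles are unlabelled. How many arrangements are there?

They are:
9,1,1
8,2,1
7,3,1
7,2,2
6,4,1
6,3,2
5,5,1
5,4,2
5,3,3
4,4,3
That's 10 in total.

10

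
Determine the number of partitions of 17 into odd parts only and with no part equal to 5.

Enumerating:
17
15,1,1
13,3,1
13,1,1,1,1
11,3,3
11,3,1,1,1
11,1,1,1,1,1,1
9,7,1
9,3,3,1,1
9,3,1,1,1,1,1
9,1,1,1,1,1,1,1,1
7,7,3
7,7,1,1,1
7,3,3,3,1
7,3,3,1,1,1,1
7,3,1,1,1,1,1,1,1
7,1,1,1,1,1,1,1,1,1,1
3,3,3,3,3,1,1
3,3,3,3,1,1,1,1,1
3,3,3,1,1,1,1,1,1,1,1
3,3,1,1,1,1,1,1,1,1,1,1,1
3,1,1,1,1,1,1,1,1,1,1,1,1,1,1
1,1,1,1,1,1,1,1,1,1,1,1,1,1,1,1,1
That's 23 in total.

23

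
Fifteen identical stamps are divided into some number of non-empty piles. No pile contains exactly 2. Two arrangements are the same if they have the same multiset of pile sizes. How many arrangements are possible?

75

There are 75 such partitions.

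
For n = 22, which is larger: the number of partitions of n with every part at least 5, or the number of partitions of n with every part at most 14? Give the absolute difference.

939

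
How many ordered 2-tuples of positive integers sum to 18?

17

Place 1 bars in the 17 internal gaps of a row of 18 dots: C(17,1) = 17.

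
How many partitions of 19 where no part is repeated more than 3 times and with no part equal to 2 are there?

110

A full systematic count gives 110.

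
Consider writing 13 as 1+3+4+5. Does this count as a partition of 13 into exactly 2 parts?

No

The parts sum to 13, and the condition 'there are exactly 2 summands' is violated.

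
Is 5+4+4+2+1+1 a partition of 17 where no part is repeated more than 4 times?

The parts sum to 17, and the condition 'no summand is used more than 4 times' holds.

Yes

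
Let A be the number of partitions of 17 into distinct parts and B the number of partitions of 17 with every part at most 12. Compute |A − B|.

Partitions of 17 into distinct parts: 38.
Partitions of 17 with every part at most 12: 285.
|38 − 285| = 247.

247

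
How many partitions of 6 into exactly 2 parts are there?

Listing the qualifying partitions of 6:
1+5
2+4
3+3
Counting gives 3.

3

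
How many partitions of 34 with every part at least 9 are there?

18

They are:
34
9,25
10,24
11,23
12,22
13,21
14,20
15,19
16,18
17,17
9,9,16
9,10,15
9,11,14
10,10,14
9,12,13
10,11,13
10,12,12
11,11,12
Counting gives 18.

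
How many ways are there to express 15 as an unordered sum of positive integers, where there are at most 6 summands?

110

Counting exhaustively, 110 partitions satisfy the conditions.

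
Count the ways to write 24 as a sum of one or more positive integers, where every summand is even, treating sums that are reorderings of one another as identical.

A full systematic count gives 77.

77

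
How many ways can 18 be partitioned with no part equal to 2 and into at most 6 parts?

There are 98 such partitions.

98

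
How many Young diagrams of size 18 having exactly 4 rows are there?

There are too many to list fully; the first 12 (by largest part) are:
15+1+1+1
14+2+1+1
13+3+1+1
13+2+2+1
12+4+1+1
12+3+2+1
12+2+2+2
11+5+1+1
11+4+2+1
11+3+3+1
11+3+2+2
10+6+1+1
…and 35 more, for 47 total.

47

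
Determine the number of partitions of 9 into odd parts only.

Listing the qualifying partitions of 9:
9
1,1,7
1,3,5
1,1,1,1,5
3,3,3
1,1,1,3,3
1,1,1,1,1,1,3
1,1,1,1,1,1,1,1,1

8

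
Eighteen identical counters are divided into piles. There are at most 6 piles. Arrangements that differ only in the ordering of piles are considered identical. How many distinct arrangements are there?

A full systematic count gives 199.

199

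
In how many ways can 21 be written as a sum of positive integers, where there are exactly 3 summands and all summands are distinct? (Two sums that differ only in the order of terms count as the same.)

27

There are too many to list fully; the first 12 (by largest part) are:
18,2,1
17,3,1
16,4,1
16,3,2
15,5,1
15,4,2
14,6,1
14,5,2
14,4,3
13,7,1
13,6,2
13,5,3
…and 15 more, for 27 total.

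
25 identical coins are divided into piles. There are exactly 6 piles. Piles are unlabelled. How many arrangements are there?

235

Systematic enumeration (by largest part, then next-largest, …) yields 235.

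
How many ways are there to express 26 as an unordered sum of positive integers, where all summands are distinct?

Enumerating by decreasing first part gives 165 partitions in all.

165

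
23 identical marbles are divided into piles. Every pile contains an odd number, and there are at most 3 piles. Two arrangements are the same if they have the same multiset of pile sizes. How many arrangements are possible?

Listing the qualifying partitions of 23:
23
21,1,1
19,3,1
17,5,1
17,3,3
15,7,1
15,5,3
13,9,1
13,7,3
13,5,5
11,11,1
11,9,3
11,7,5
9,9,5
9,7,7
That's 15 in total.

15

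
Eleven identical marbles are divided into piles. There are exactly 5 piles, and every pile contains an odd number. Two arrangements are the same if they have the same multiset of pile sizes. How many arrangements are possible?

They are:
7, 1, 1, 1, 1
5, 3, 1, 1, 1
3, 3, 3, 1, 1

3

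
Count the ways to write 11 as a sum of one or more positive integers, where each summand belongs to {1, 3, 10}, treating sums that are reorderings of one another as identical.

5

The partitions of 11 that satisfy the conditions:
1, 10
1, 1, 3, 3, 3
1, 1, 1, 1, 1, 3, 3
1, 1, 1, 1, 1, 1, 1, 1, 3
1, 1, 1, 1, 1, 1, 1, 1, 1, 1, 1
Counting gives 5.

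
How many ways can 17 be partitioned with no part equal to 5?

Systematic enumeration (by largest part, then next-largest, …) yields 220.

220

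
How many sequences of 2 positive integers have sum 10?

9

Equivalently, choose which 1 of the 9 gaps become plus signs: C(9,1) = 9.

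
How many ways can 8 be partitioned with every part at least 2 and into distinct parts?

Enumerating:
8
6,2
5,3
That's 3 in total.

3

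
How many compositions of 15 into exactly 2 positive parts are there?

A composition of 15 into 2 positive parts is chosen by placing 1 dividers among the 14 gaps between 15 units: C(14,1) = 14.

14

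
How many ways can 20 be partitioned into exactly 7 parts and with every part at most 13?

81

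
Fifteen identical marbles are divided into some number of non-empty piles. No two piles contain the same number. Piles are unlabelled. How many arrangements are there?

27

A partial list (first 12 by largest part):
15
1 + 14
2 + 13
3 + 12
1 + 2 + 12
4 + 11
1 + 3 + 11
5 + 10
1 + 4 + 10
2 + 3 + 10
6 + 9
1 + 5 + 9
…and 15 more, for 27 total.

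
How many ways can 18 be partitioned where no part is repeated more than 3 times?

208

Enumerating by decreasing first part gives 208 partitions in all.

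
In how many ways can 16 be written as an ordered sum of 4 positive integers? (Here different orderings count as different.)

Equivalently, choose which 3 of the 15 gaps become plus signs: C(15,3) = 455.

455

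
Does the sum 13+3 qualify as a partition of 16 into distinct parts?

Yes

The parts sum to 16, and the condition 'all summands are distinct' holds.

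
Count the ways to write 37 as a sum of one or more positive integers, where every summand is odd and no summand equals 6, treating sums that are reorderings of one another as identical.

Counting exhaustively, 760 partitions satisfy the conditions.

760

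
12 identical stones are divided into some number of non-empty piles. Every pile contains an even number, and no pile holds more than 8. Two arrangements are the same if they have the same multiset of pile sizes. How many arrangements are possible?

9

They are:
8 + 4
8 + 2 + 2
6 + 6
6 + 4 + 2
6 + 2 + 2 + 2
4 + 4 + 4
4 + 4 + 2 + 2
4 + 2 + 2 + 2 + 2
2 + 2 + 2 + 2 + 2 + 2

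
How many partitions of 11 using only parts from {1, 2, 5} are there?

Enumerating:
5 + 5 + 1
5 + 2 + 2 + 2
5 + 2 + 2 + 1 + 1
5 + 2 + 1 + 1 + 1 + 1
5 + 1 + 1 + 1 + 1 + 1 + 1
2 + 2 + 2 + 2 + 2 + 1
2 + 2 + 2 + 2 + 1 + 1 + 1
2 + 2 + 2 + 1 + 1 + 1 + 1 + 1
2 + 2 + 1 + 1 + 1 + 1 + 1 + 1 + 1
2 + 1 + 1 + 1 + 1 + 1 + 1 + 1 + 1 + 1
1 + 1 + 1 + 1 + 1 + 1 + 1 + 1 + 1 + 1 + 1

11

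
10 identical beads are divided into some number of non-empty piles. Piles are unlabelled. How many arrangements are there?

There are too many to list fully; the first 12 (by largest part) are:
10
9+1
8+2
8+1+1
7+3
7+2+1
7+1+1+1
6+4
6+3+1
6+2+2
6+2+1+1
6+1+1+1+1
…and 30 more, for 42 total.

42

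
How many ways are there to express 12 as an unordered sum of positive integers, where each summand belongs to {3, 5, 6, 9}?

The partitions of 12 that satisfy the conditions:
3, 9
6, 6
3, 3, 6
3, 3, 3, 3
Counting gives 4.

4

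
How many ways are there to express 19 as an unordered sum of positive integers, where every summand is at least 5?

10

The partitions of 19 that satisfy the conditions:
19
14,5
13,6
12,7
11,8
10,9
9,5,5
8,6,5
7,7,5
7,6,6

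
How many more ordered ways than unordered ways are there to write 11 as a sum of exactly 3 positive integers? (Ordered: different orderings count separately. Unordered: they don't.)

35

Ordered (compositions into 3 parts): C(10,2) = 45.
Unordered (partitions into 3 parts): 10.
Difference: 45 − 10 = 35.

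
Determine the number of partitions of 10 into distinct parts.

10

Listing the qualifying partitions of 10:
10
9 + 1
8 + 2
7 + 3
7 + 2 + 1
6 + 4
6 + 3 + 1
5 + 4 + 1
5 + 3 + 2
4 + 3 + 2 + 1
Counting gives 10.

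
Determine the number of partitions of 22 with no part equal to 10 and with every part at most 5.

A full systematic count gives 255.

255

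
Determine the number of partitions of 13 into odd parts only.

18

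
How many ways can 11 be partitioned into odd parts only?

Enumerating:
11
9+1+1
7+3+1
7+1+1+1+1
5+5+1
5+3+3
5+3+1+1+1
5+1+1+1+1+1+1
3+3+3+1+1
3+3+1+1+1+1+1
3+1+1+1+1+1+1+1+1
1+1+1+1+1+1+1+1+1+1+1

12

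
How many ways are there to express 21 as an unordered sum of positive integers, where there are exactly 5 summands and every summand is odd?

18

The partitions of 21 that satisfy the conditions:
17,1,1,1,1
15,3,1,1,1
13,5,1,1,1
13,3,3,1,1
11,7,1,1,1
11,5,3,1,1
11,3,3,3,1
9,9,1,1,1
9,7,3,1,1
9,5,5,1,1
9,5,3,3,1
9,3,3,3,3
7,7,5,1,1
7,7,3,3,1
7,5,5,3,1
7,5,3,3,3
5,5,5,5,1
5,5,5,3,3
That's 18 in total.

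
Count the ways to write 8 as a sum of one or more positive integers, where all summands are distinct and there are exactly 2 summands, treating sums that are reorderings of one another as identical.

3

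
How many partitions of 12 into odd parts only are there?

15

They are:
11, 1
9, 3
9, 1, 1, 1
7, 5
7, 3, 1, 1
7, 1, 1, 1, 1, 1
5, 5, 1, 1
5, 3, 3, 1
5, 3, 1, 1, 1, 1
5, 1, 1, 1, 1, 1, 1, 1
3, 3, 3, 3
3, 3, 3, 1, 1, 1
3, 3, 1, 1, 1, 1, 1, 1
3, 1, 1, 1, 1, 1, 1, 1, 1, 1
1, 1, 1, 1, 1, 1, 1, 1, 1, 1, 1, 1
Counting gives 15.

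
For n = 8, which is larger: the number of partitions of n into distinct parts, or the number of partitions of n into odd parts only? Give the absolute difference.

0

Partitions of 8 into distinct parts: 6.
Partitions of 8 into odd parts only: 6.
|6 − 6| = 0.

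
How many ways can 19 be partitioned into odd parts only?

There are too many to list fully; the first 12 (by largest part) are:
19
17,1,1
15,3,1
15,1,1,1,1
13,5,1
13,3,3
13,3,1,1,1
13,1,1,1,1,1,1
11,7,1
11,5,3
11,5,1,1,1
11,3,3,1,1
…and 42 more, for 54 total.

54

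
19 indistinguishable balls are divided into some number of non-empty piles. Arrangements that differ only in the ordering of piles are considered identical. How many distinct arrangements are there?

490

Systematic enumeration (by largest part, then next-largest, …) yields 490.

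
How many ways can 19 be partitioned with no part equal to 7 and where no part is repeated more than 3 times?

208

Enumerating by decreasing first part gives 208 partitions in all.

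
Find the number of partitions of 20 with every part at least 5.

13

Enumerating:
20
15+5
14+6
13+7
12+8
11+9
10+10
10+5+5
9+6+5
8+7+5
8+6+6
7+7+6
5+5+5+5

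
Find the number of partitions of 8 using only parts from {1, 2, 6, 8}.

8

They are:
8
6+2
6+1+1
2+2+2+2
2+2+2+1+1
2+2+1+1+1+1
2+1+1+1+1+1+1
1+1+1+1+1+1+1+1
That's 8 in total.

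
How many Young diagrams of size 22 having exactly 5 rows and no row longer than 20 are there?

Counting exhaustively, 119 partitions satisfy the conditions.

119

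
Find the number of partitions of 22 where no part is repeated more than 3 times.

484

Counting exhaustively, 484 partitions satisfy the conditions.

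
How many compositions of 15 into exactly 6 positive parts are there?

2002

Equivalently, choose which 5 of the 14 gaps become plus signs: C(14,5) = 2002.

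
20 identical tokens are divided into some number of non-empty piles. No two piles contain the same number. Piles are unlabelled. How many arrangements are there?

64

There are too many to list fully; the first 12 (by largest part) are:
20
19, 1
18, 2
17, 3
17, 2, 1
16, 4
16, 3, 1
15, 5
15, 4, 1
15, 3, 2
14, 6
14, 5, 1
…and 52 more, for 64 total.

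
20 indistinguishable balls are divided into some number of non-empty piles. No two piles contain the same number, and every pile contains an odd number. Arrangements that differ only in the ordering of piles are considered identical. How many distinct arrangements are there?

7

Listing the qualifying partitions of 20:
19 + 1
17 + 3
15 + 5
13 + 7
11 + 9
11 + 5 + 3 + 1
9 + 7 + 3 + 1
That's 7 in total.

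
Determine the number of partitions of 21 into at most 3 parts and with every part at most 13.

A partial list (first 12 by largest part):
13+8
13+7+1
13+6+2
13+5+3
13+4+4
12+9
12+8+1
12+7+2
12+6+3
12+5+4
11+10
11+9+1
…and 16 more, for 28 total.

28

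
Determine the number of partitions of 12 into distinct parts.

Listing the qualifying partitions of 12:
12
11 + 1
10 + 2
9 + 3
9 + 2 + 1
8 + 4
8 + 3 + 1
7 + 5
7 + 4 + 1
7 + 3 + 2
6 + 5 + 1
6 + 4 + 2
6 + 3 + 2 + 1
5 + 4 + 3
5 + 4 + 2 + 1

15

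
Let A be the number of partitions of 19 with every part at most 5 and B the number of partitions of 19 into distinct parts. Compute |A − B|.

Partitions of 19 with every part at most 5: 164.
Partitions of 19 into distinct parts: 54.
|164 − 54| = 110.

110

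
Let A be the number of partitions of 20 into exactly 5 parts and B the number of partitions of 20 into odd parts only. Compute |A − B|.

20

Partitions of 20 into exactly 5 parts: 84.
Partitions of 20 into odd parts only: 64.
|84 − 64| = 20.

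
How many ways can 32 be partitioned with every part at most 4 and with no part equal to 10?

A full systematic count gives 351.

351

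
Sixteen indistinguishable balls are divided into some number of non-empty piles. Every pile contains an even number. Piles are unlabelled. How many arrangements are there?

The partitions of 16 that satisfy the conditions:
16
2,14
4,12
2,2,12
6,10
2,4,10
2,2,2,10
8,8
2,6,8
4,4,8
2,2,4,8
2,2,2,2,8
4,6,6
2,2,6,6
2,4,4,6
2,2,2,4,6
2,2,2,2,2,6
4,4,4,4
2,2,4,4,4
2,2,2,2,4,4
2,2,2,2,2,2,4
2,2,2,2,2,2,2,2
That's 22 in total.

22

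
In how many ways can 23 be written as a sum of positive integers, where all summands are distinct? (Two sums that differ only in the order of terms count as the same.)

Enumerating by decreasing first part gives 104 partitions in all.

104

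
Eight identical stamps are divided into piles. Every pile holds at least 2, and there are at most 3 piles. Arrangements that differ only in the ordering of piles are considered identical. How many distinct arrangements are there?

6

Listing the qualifying partitions of 8:
8
6,2
5,3
4,4
4,2,2
3,3,2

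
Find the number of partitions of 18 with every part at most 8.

288

A full systematic count gives 288.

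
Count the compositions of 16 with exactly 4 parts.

455

Equivalently, choose which 3 of the 15 gaps become plus signs: C(15,3) = 455.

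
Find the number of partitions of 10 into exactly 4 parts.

Enumerating:
7,1,1,1
6,2,1,1
5,3,1,1
5,2,2,1
4,4,1,1
4,3,2,1
4,2,2,2
3,3,3,1
3,3,2,2

9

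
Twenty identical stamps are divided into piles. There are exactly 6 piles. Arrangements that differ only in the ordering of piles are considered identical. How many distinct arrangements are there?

90

A full systematic count gives 90.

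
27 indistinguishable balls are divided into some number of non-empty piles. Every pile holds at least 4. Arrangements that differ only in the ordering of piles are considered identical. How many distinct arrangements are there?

81

Direct enumeration gives 81 partitions.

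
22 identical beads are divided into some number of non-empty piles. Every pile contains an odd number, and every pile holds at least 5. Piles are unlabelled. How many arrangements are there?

5

Enumerating:
5,17
7,15
9,13
11,11
5,5,5,7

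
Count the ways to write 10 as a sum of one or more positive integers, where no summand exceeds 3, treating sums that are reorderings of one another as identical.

14

Listing the qualifying partitions of 10:
3,3,3,1
3,3,2,2
3,3,2,1,1
3,3,1,1,1,1
3,2,2,2,1
3,2,2,1,1,1
3,2,1,1,1,1,1
3,1,1,1,1,1,1,1
2,2,2,2,2
2,2,2,2,1,1
2,2,2,1,1,1,1
2,2,1,1,1,1,1,1
2,1,1,1,1,1,1,1,1
1,1,1,1,1,1,1,1,1,1
That's 14 in total.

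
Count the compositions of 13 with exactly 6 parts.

Place 5 bars in the 12 internal gaps of a row of 13 dots: C(12,5) = 792.

792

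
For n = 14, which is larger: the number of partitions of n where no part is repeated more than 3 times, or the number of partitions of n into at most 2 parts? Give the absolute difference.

Partitions of 14 where no part is repeated more than 3 times: 82.
Partitions of 14 into at most 2 parts: 8.
|82 − 8| = 74.

74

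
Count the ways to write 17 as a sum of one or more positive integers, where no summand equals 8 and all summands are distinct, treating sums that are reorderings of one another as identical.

There are too many to list fully; the first 12 (by largest part) are:
17
1+16
2+15
3+14
1+2+14
4+13
1+3+13
5+12
1+4+12
2+3+12
6+11
1+5+11
…and 19 more, for 31 total.

31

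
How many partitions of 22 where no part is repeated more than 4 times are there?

Counting exhaustively, 628 partitions satisfy the conditions.

628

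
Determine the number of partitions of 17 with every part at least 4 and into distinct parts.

8

They are:
17
13, 4
12, 5
11, 6
10, 7
9, 8
8, 5, 4
7, 6, 4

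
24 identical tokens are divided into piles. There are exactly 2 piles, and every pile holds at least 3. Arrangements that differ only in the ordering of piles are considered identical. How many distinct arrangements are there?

10

Listing the qualifying partitions of 24:
3+21
4+20
5+19
6+18
7+17
8+16
9+15
10+14
11+13
12+12
Counting gives 10.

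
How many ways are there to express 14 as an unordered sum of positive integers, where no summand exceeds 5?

70

A partial list (first 12 by largest part):
5, 5, 4
5, 5, 3, 1
5, 5, 2, 2
5, 5, 2, 1, 1
5, 5, 1, 1, 1, 1
5, 4, 4, 1
5, 4, 3, 2
5, 4, 3, 1, 1
5, 4, 2, 2, 1
5, 4, 2, 1, 1, 1
5, 4, 1, 1, 1, 1, 1
5, 3, 3, 3
…and 58 more, for 70 total.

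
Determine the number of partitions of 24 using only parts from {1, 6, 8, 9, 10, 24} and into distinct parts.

3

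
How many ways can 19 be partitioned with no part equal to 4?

Enumerating by decreasing first part gives 314 partitions in all.

314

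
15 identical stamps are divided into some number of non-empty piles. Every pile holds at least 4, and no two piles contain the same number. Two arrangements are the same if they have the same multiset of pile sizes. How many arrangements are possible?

They are:
15
11,4
10,5
9,6
8,7
6,5,4

6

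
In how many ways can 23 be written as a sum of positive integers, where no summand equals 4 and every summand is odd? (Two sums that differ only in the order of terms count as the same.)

Systematic enumeration (by largest part, then next-largest, …) yields 104.

104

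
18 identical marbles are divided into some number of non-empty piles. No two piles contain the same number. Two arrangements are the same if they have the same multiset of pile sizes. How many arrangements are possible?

46

There are too many to list fully; the first 12 (by largest part) are:
18
17,1
16,2
15,3
15,2,1
14,4
14,3,1
13,5
13,4,1
13,3,2
12,6
12,5,1
…and 34 more, for 46 total.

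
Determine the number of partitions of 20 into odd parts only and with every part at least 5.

4

They are:
5+15
7+13
9+11
5+5+5+5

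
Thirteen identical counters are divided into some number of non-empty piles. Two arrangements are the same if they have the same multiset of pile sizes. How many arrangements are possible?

Enumerating by decreasing first part gives 101 partitions in all.

101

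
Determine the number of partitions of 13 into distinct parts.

18

They are:
13
12+1
11+2
10+3
10+2+1
9+4
9+3+1
8+5
8+4+1
8+3+2
7+6
7+5+1
7+4+2
7+3+2+1
6+5+2
6+4+3
6+4+2+1
5+4+3+1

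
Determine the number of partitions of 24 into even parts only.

77

A full systematic count gives 77.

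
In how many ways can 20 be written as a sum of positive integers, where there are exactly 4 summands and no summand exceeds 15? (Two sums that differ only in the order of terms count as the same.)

There are too many to list fully; the first 12 (by largest part) are:
15,3,1,1
15,2,2,1
14,4,1,1
14,3,2,1
14,2,2,2
13,5,1,1
13,4,2,1
13,3,3,1
13,3,2,2
12,6,1,1
12,5,2,1
12,4,3,1
…and 50 more, for 62 total.

62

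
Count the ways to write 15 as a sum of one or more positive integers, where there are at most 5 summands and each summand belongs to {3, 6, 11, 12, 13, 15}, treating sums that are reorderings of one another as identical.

5

Listing the qualifying partitions of 15:
15
3+12
3+6+6
3+3+3+6
3+3+3+3+3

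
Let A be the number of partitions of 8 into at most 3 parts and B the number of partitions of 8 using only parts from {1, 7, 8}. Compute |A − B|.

7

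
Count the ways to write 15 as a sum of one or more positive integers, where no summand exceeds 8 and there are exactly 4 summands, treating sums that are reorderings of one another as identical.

The partitions of 15 that satisfy the conditions:
8+5+1+1
8+4+2+1
8+3+3+1
8+3+2+2
7+6+1+1
7+5+2+1
7+4+3+1
7+4+2+2
7+3+3+2
6+6+2+1
6+5+3+1
6+5+2+2
6+4+4+1
6+4+3+2
6+3+3+3
5+5+4+1
5+5+3+2
5+4+4+2
5+4+3+3
4+4+4+3

20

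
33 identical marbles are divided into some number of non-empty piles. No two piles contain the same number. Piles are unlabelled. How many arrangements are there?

There are 448 such partitions.

448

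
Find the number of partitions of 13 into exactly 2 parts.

6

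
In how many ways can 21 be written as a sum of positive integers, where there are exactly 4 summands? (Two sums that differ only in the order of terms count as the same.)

72

A full systematic count gives 72.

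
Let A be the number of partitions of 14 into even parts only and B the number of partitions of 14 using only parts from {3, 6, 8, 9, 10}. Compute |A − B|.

13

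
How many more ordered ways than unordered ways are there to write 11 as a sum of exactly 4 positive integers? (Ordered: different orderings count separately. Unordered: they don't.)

Ordered (compositions into 4 parts): C(10,3) = 120.
Unordered (partitions into 4 parts): 11.
Difference: 120 − 11 = 109.

109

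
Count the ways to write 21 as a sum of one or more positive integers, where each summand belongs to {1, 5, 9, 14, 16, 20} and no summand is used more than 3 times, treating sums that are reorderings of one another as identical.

5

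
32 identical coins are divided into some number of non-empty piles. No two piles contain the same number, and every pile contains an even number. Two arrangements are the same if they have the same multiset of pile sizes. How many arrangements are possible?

32

There are too many to list fully; the first 12 (by largest part) are:
32
30+2
28+4
26+6
26+4+2
24+8
24+6+2
22+10
22+8+2
22+6+4
20+12
20+10+2
…and 20 more, for 32 total.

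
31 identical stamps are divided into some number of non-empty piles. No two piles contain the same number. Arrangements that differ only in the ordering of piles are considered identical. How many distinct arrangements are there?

340

Counting exhaustively, 340 partitions satisfy the conditions.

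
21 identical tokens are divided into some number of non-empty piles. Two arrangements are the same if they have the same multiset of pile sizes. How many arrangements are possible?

There are 792 such partitions.

792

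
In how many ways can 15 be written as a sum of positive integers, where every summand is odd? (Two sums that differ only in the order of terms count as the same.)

27

A partial list (first 12 by largest part):
15
13 + 1 + 1
11 + 3 + 1
11 + 1 + 1 + 1 + 1
9 + 5 + 1
9 + 3 + 3
9 + 3 + 1 + 1 + 1
9 + 1 + 1 + 1 + 1 + 1 + 1
7 + 7 + 1
7 + 5 + 3
7 + 5 + 1 + 1 + 1
7 + 3 + 3 + 1 + 1
…and 15 more, for 27 total.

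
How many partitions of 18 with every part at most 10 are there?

Counting exhaustively, 340 partitions satisfy the conditions.

340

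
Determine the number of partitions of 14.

Systematic enumeration (by largest part, then next-largest, …) yields 135.

135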